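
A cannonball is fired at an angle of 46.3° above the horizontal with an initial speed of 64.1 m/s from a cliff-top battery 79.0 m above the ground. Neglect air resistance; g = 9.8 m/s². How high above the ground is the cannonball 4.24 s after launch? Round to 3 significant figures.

v_y0 = 64.1 sin 46.3° = 46.34 m/s.
y(t) = 79.0 + v_y0 t − ½ g t² = 79.0 + 46.34×4.24 − ½×9.8×4.24² = 187 m.

187 m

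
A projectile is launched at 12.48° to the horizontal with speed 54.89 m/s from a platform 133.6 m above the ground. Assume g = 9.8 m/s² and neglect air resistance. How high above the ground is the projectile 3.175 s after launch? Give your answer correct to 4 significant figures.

v_y0 = 54.89 sin 12.48° = 11.862 m/s.
y(t) = 133.6 + v_y0 t − ½ g t² = 133.6 + 11.862×3.175 − ½×9.8×3.175² = 121.9 m.

121.9 m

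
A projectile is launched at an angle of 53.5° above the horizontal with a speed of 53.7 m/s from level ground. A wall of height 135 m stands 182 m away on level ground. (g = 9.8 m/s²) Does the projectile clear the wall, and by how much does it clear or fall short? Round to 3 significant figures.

No — it falls 48.1 m short of clearing the wall.

v_x = 53.7 cos 53.5° = 31.94 m/s; v_y0 = 53.7 sin 53.5° = 43.17 m/s.
Time to reach the wall: t = 182 / 31.94 = 5.698 s.
Height at that point: y = 43.17×5.698 − 4.900×5.698² = 86.89 m.
That is 135 − 86.89 = 48.1 m below the top of the wall, so the projectile does not clear it.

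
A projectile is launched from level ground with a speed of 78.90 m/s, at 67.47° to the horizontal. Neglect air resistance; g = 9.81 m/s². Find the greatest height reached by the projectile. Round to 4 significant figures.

Vertical component of launch velocity: v_y = 78.90 sin 67.47° = 72.878 m/s.
At the highest point the vertical velocity is zero, so v_y² = 2 g h_max.
h_max = (72.878)² / (2 × 9.81) = 5311.2 / 19.62 = 270.7 m.

270.7 m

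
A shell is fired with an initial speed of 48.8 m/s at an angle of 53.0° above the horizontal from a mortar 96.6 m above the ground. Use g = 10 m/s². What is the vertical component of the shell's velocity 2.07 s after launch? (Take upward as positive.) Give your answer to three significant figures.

Initial vertical component: v_y0 = 48.8 sin 53.0° = 38.97 m/s.
v_y(t) = v_y0 − g t = 38.97 − 10 × 2.07 = 18.3 m/s.

18.3 m/s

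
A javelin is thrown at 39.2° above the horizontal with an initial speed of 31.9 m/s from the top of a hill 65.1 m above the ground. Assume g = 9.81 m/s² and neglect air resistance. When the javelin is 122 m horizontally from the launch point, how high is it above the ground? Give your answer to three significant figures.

v_x = 31.9 cos 39.2° = 24.72 m/s, v_y0 = 31.9 sin 39.2° = 20.16 m/s.
Time to reach x = 122 m: t = x / v_x = 122 / 24.72 = 4.935 s.
y = 65.1 + v_y0 t − ½ g t² = 65.1 + 20.16×4.935 − 4.905×4.935² = 45.1 m.

45.1 m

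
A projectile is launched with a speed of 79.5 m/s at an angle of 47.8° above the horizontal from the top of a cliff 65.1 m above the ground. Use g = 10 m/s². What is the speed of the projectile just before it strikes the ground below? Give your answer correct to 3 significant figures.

87.3 m/s

v_x = 79.5 cos 47.8° = 53.40 m/s is unchanged throughout.
For the vertical component, v_y² = v_y0² + 2 g h = (58.89)² + 2×10×65.1 = 4770, so |v_y| = 69.07 m/s.
Impact speed = √(v_x² + v_y²) = √(2852 + 4770) = 87.3 m/s.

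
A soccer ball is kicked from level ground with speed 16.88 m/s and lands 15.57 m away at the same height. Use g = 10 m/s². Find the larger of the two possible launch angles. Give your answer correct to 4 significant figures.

73.44°

Level-ground range: R = v₀² sin(2θ)/g ⇒ sin 2θ = R g / v₀² = 15.57×10/16.88² = 0.5464.
2θ = arcsin(0.5464) = 33.120° or 180° − 33.120° = 146.880°.
So θ = 16.56° or θ = 73.44°.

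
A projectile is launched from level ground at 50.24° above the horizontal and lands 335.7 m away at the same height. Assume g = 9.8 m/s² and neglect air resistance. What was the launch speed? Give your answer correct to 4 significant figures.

On level ground, R = v₀² sin(2θ) / g, so v₀ = √(R g / sin 2θ).
sin(2 × 50.24°) = 0.9833.
v₀ = √(335.7 × 9.8 / 0.9833) = √3345.7 = 57.84 m/s.

57.84 m/s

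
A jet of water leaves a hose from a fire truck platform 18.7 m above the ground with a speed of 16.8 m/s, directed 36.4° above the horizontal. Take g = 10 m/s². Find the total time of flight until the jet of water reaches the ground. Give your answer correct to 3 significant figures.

Vertical component: v_y = 16.8 sin 36.4° = 9.969 m/s.
Taking up as positive with launch at y = 18.7 m, landing at y = 0: 0 = 18.7 + 9.969 t − ½(10) t².
Solving 5.000 t² − 9.969 t − 18.7 = 0 gives t = [9.969 + √(9.969² + 4·5.000·18.7)] / 10.00 = 3.17 s.

3.17 s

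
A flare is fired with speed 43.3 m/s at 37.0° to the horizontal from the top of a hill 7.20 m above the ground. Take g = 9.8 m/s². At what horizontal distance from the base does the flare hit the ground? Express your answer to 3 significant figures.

Components: v_x = 43.3 cos 37.0° = 34.58 m/s, v_y = 43.3 sin 37.0° = 26.06 m/s.
Vertical: 0 = 7.20 + 26.06 t − ½(9.8) t² ⇒ 4.900 t² − 26.06 t − 7.20 = 0.
t = [26.06 + √(679.1 + 141.1)] / 9.800 = 5.582 s.
Horizontal: R = v_x · t = 34.58 × 5.582 = 193 m.

193 m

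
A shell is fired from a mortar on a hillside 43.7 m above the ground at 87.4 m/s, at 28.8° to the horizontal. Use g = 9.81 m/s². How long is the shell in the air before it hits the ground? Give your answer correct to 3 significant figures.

Vertical component: v_y = 87.4 sin 28.8° = 42.11 m/s.
Taking up as positive with launch at y = 43.7 m, landing at y = 0: 0 = 43.7 + 42.11 t − ½(9.81) t².
Solving 4.905 t² − 42.11 t − 43.7 = 0 gives t = [42.11 + √(42.11² + 4·4.905·43.7)] / 9.810 = 9.52 s.

9.52 s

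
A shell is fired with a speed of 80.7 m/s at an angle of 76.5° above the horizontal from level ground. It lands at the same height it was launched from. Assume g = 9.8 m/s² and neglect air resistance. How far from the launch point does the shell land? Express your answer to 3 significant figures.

Components: v_x = 80.7 cos 76.5° = 18.84 m/s, v_y = 80.7 sin 76.5° = 78.47 m/s.
Time of flight (same landing height): t = 2 v_y / g = 2 × 78.47 / 9.8 = 16.01 s.
Range: R = v_x · t = 18.84 × 16.01 = 302 m.

302 m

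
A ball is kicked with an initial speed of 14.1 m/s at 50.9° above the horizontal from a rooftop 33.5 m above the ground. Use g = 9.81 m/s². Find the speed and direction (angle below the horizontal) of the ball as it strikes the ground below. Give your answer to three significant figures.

29.3 m/s at 72.3° below the horizontal

v_x = 14.1 cos 50.9° = 8.893 m/s (constant).
|v_y| at impact = √((10.94)² + 2×9.81×33.5) = 27.87 m/s.
Speed = √(8.893² + 27.87²) = 29.3 m/s; angle = arctan(27.87/8.893) = 72.3° below horizontal.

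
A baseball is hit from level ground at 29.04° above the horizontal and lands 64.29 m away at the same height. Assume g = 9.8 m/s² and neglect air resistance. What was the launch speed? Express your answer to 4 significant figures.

27.24 m/s

On level ground, R = v₀² sin(2θ) / g, so v₀ = √(R g / sin 2θ).
sin(2 × 29.04°) = 0.8488.
v₀ = √(64.29 × 9.8 / 0.8488) = √742.27 = 27.24 m/s.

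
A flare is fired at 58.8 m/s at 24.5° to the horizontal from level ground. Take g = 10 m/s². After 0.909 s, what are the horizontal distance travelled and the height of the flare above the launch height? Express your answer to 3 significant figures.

v_x = 58.8 cos 24.5° = 53.51 m/s; v_y0 = 58.8 sin 24.5° = 24.38 m/s.
x = v_x t = 53.51 × 0.909 = 48.6 m.
y = v_y0 t − ½ g t² = 24.38×0.909 − 5.000×0.909² = 18.0 m.

x = 48.6 m, y = 18.0 m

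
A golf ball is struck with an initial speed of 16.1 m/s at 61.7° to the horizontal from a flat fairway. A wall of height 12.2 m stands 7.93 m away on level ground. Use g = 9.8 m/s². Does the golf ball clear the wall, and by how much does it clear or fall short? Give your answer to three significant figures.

No — it falls 2.76 m short of clearing the wall.

v_x = 16.1 cos 61.7° = 7.633 m/s; v_y0 = 16.1 sin 61.7° = 14.18 m/s.
Time to reach the wall: t = 7.93 / 7.633 = 1.039 s.
Height at that point: y = 14.18×1.039 − 4.900×1.039² = 9.443 m.
That is 12.2 − 9.443 = 2.76 m below the top of the wall, so the golf ball does not clear it.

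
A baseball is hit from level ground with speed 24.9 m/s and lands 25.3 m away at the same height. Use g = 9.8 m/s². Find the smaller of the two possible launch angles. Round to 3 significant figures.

Level-ground range: R = v₀² sin(2θ)/g ⇒ sin 2θ = R g / v₀² = 25.3×9.8/24.9² = 0.3999.
2θ = arcsin(0.3999) = 23.57° or 180° − 23.57° = 156.43°.
So θ = 11.8° or θ = 78.2°.

11.8°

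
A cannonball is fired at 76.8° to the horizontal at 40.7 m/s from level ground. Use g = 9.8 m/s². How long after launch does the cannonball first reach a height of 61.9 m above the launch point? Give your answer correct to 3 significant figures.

v_y0 = 40.7 sin 76.8° = 39.62 m/s.
Set y = v_y0 t − ½ g t² = 61.9: 4.900 t² − 39.62 t + 61.9 = 0.
t = [39.62 ± √(1570 − 1213)] / 9.8 = (39.62 ± 18.89) / 9.8, giving t = 2.12 s or t = 5.97 s.
The cannonball is on the way up at the first time, so t = 2.12 s.

2.12 s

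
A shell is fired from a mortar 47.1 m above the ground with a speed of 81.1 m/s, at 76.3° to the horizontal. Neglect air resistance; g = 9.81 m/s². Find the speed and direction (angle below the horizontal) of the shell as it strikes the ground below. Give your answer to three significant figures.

86.6 m/s at 77.2° below the horizontal

v_x = 81.1 cos 76.3° = 19.21 m/s (constant).
|v_y| at impact = √((78.79)² + 2×9.81×47.1) = 84.45 m/s.
Speed = √(19.21² + 84.45²) = 86.6 m/s; angle = arctan(84.45/19.21) = 77.2° below horizontal.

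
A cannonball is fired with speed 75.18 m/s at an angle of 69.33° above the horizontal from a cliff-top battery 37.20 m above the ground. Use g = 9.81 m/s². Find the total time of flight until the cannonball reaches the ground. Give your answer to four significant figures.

14.85 s

Vertical component: v_y = 75.18 sin 69.33° = 70.341 m/s.
Taking up as positive with launch at y = 37.20 m, landing at y = 0: 0 = 37.20 + 70.341 t − ½(9.81) t².
Solving 4.905 t² − 70.341 t − 37.20 = 0 gives t = [70.341 + √(70.341² + 4·4.905·37.20)] / 9.810 = 14.85 s.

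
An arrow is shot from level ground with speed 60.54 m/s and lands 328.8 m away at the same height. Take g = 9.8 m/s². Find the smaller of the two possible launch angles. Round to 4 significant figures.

30.77°

Level-ground range: R = v₀² sin(2θ)/g ⇒ sin 2θ = R g / v₀² = 328.8×9.8/60.54² = 0.8792.
2θ = arcsin(0.8792) = 61.546° or 180° − 61.546° = 118.454°.
So θ = 30.77° or θ = 59.23°.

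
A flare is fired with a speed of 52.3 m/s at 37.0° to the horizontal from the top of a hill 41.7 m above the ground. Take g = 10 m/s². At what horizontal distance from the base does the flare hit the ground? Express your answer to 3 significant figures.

310 m

Components: v_x = 52.3 cos 37.0° = 41.77 m/s, v_y = 52.3 sin 37.0° = 31.47 m/s.
Vertical: 0 = 41.7 + 31.47 t − ½(10) t² ⇒ 5.000 t² − 31.47 t − 41.7 = 0.
t = [31.47 + √(990.4 + 834.0)] / 10.00 = 7.418 s.
Horizontal: R = v_x · t = 41.77 × 7.418 = 310 m.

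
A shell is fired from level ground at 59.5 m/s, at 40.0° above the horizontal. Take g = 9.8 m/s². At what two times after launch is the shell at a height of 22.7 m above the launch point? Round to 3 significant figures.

v_y0 = 59.5 sin 40.0° = 38.25 m/s.
Set y = v_y0 t − ½ g t² = 22.7: 4.900 t² − 38.25 t + 22.7 = 0.
t = [38.25 ± √(1463 − 444.9)] / 9.8 = (38.25 ± 31.91) / 9.8, giving t = 0.647 s or t = 7.16 s.
So the shell is at 22.7 m at t = 0.647 s (rising) and t = 7.16 s (falling).

0.647 s and 7.16 s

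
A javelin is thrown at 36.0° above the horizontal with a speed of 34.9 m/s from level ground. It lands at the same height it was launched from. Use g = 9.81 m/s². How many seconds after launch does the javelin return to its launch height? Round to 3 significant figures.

Vertical component: v_y = 34.9 sin 36.0° = 20.51 m/s.
For a projectile landing at launch height, time of flight is t = 2 v_y / g = 2 × 20.51 / 9.81 = 4.18 s.

4.18 s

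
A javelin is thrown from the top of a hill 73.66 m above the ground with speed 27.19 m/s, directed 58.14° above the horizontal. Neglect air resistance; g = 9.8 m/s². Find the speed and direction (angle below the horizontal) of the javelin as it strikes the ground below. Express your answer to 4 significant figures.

46.72 m/s at 72.11° below the horizontal

v_x = 27.19 cos 58.14° = 14.352 m/s (constant).
|v_y| at impact = √((23.094)² + 2×9.8×73.66) = 44.464 m/s.
Speed = √(14.352² + 44.464²) = 46.72 m/s; angle = arctan(44.464/14.352) = 72.11° below horizontal.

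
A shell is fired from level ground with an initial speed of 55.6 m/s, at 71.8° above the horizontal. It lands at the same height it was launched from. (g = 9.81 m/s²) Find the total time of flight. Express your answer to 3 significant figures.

10.8 s

Vertical component: v_y = 55.6 sin 71.8° = 52.82 m/s.
For a projectile landing at launch height, time of flight is t = 2 v_y / g = 2 × 52.82 / 9.81 = 10.8 s.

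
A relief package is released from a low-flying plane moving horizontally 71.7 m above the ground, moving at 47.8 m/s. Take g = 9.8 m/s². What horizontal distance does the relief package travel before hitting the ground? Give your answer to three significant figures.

183 m

Initial vertical velocity is zero, so the fall time comes from h = ½ g t²: t = √(2 × 71.7 / 9.8) = 3.825 s.
Horizontal motion is uniform at 47.8 m/s, so x = 47.8 × 3.825 = 183 m.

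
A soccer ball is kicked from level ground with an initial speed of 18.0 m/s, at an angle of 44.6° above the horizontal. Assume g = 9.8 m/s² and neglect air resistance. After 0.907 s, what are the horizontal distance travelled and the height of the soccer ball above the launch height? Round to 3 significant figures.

v_x = 18.0 cos 44.6° = 12.82 m/s; v_y0 = 18.0 sin 44.6° = 12.64 m/s.
x = v_x t = 12.82 × 0.907 = 11.6 m.
y = v_y0 t − ½ g t² = 12.64×0.907 − 4.900×0.907² = 7.43 m.

x = 11.6 m, y = 7.43 m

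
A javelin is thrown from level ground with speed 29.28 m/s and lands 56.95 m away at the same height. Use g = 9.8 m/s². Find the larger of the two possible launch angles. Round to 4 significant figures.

Level-ground range: R = v₀² sin(2θ)/g ⇒ sin 2θ = R g / v₀² = 56.95×9.8/29.28² = 0.6510.
2θ = arcsin(0.6510) = 40.617° or 180° − 40.617° = 139.383°.
So θ = 20.31° or θ = 69.69°.

69.69°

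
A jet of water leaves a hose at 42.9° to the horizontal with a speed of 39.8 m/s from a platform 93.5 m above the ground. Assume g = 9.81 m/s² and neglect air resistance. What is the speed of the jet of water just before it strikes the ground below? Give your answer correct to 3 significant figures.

v_x = 39.8 cos 42.9° = 29.16 m/s is unchanged throughout.
For the vertical component, v_y² = v_y0² + 2 g h = (27.09)² + 2×9.81×93.5 = 2568, so |v_y| = 50.68 m/s.
Impact speed = √(v_x² + v_y²) = √(850.3 + 2568) = 58.5 m/s.

58.5 m/s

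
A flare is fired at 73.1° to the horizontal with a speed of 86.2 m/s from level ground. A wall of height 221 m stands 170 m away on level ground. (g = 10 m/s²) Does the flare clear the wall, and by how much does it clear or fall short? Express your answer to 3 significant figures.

Yes — it clears the wall by 108 m.

v_x = 86.2 cos 73.1° = 25.06 m/s; v_y0 = 86.2 sin 73.1° = 82.48 m/s.
Time to reach the wall: t = 170 / 25.06 = 6.784 s.
Height at that point: y = 82.48×6.784 − 5.000×6.784² = 329.4 m.
That is 329.4 − 221 = 108 m above the top of the wall, so the flare clears it.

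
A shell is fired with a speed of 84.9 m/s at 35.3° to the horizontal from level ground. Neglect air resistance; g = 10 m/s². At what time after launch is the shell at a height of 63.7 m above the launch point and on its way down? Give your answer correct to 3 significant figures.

8.27 s

v_y0 = 84.9 sin 35.3° = 49.06 m/s.
Set y = v_y0 t − ½ g t² = 63.7: 5.000 t² − 49.06 t + 63.7 = 0.
t = [49.06 ± √(2407 − 1274)] / 10 = (49.06 ± 33.66) / 10, giving t = 1.54 s or t = 8.27 s.
On the way down corresponds to the larger root: t = 8.27 s.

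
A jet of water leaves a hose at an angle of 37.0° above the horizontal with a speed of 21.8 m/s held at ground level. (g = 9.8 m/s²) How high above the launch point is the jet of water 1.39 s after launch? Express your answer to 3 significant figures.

8.77 m

v_y0 = 21.8 sin 37.0° = 13.12 m/s.
y(t) = v_y0 t − ½ g t² = 13.12×1.39 − 4.900×1.39² = 8.77 m.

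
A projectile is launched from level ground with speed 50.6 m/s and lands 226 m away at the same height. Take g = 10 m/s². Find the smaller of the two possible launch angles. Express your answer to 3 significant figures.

31.0°

Level-ground range: R = v₀² sin(2θ)/g ⇒ sin 2θ = R g / v₀² = 226×10/50.6² = 0.8827.
2θ = arcsin(0.8827) = 61.97° or 180° − 61.97° = 118.03°.
So θ = 31.0° or θ = 59.0°.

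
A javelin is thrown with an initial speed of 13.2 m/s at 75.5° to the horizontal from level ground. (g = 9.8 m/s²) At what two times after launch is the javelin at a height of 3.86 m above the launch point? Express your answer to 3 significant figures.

v_y0 = 13.2 sin 75.5° = 12.78 m/s.
Set y = v_y0 t − ½ g t² = 3.86: 4.900 t² − 12.78 t + 3.86 = 0.
t = [12.78 ± √(163.3 − 75.66)] / 9.8 = (12.78 ± 9.362) / 9.8, giving t = 0.349 s or t = 2.26 s.
So the javelin is at 3.86 m at t = 0.349 s (rising) and t = 2.26 s (falling).

0.349 s and 2.26 s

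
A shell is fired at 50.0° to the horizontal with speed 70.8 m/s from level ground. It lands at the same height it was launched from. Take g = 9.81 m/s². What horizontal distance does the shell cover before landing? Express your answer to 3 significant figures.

Components: v_x = 70.8 cos 50.0° = 45.51 m/s, v_y = 70.8 sin 50.0° = 54.24 m/s.
Time of flight (same landing height): t = 2 v_y / g = 2 × 54.24 / 9.81 = 11.06 s.
Range: R = v_x · t = 45.51 × 11.06 = 503 m.

503 m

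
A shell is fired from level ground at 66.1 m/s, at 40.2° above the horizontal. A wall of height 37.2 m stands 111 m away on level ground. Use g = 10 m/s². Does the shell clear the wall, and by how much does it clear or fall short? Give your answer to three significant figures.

v_x = 66.1 cos 40.2° = 50.49 m/s; v_y0 = 66.1 sin 40.2° = 42.66 m/s.
Time to reach the wall: t = 111 / 50.49 = 2.198 s.
Height at that point: y = 42.66×2.198 − 5.000×2.198² = 69.61 m.
That is 69.61 − 37.2 = 32.4 m above the top of the wall, so the shell clears it.

Yes — it clears the wall by 32.4 m.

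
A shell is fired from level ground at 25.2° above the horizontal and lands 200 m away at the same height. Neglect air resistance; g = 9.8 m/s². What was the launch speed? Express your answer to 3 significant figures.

50.4 m/s

On level ground, R = v₀² sin(2θ) / g, so v₀ = √(R g / sin 2θ).
sin(2 × 25.2°) = 0.7705.
v₀ = √(200 × 9.8 / 0.7705) = √2544 = 50.4 m/s.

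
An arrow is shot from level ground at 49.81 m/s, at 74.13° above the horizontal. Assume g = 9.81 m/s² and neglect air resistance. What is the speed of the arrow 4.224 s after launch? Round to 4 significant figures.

v_x = 49.81 cos 74.13° = 13.621 m/s (constant).
v_y(t) = 49.81 sin 74.13° − g t = 47.911 − 9.81 × 4.224 = 6.4736 m/s.
Speed = √(v_x² + v_y²) = √(185.53 + 41.907) = 15.08 m/s.

15.08 m/s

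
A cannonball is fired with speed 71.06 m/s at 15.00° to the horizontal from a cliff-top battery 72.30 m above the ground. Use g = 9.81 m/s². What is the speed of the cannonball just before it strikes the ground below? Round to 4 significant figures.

80.42 m/s

v_x = 71.06 cos 15.00° = 68.639 m/s is unchanged throughout.
For the vertical component, v_y² = v_y0² + 2 g h = (18.392)² + 2×9.81×72.30 = 1756.8, so |v_y| = 41.914 m/s.
Impact speed = √(v_x² + v_y²) = √(4711.3 + 1756.8) = 80.42 m/s.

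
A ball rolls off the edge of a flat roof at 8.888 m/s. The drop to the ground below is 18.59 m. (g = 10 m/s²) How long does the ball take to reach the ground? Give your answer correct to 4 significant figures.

The horizontal speed doesn't affect the fall. With v_y0 = 0, h = ½ g t².
t = √(2 × 18.59 / 10) = √3.7180 = 1.928 s.

1.928 s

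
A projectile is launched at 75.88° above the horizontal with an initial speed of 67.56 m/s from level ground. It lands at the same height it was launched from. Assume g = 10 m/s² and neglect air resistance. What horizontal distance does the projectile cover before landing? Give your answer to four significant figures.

For level ground, R = v₀² sin(2θ) / g.
sin(2 × 75.88°) = sin 151.76° = 0.4732.
R = (67.56)² × 0.4732 / 10 = 216.0 m.

216.0 m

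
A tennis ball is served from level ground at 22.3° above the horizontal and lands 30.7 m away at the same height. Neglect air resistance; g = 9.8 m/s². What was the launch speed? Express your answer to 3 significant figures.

20.7 m/s

On level ground, R = v₀² sin(2θ) / g, so v₀ = √(R g / sin 2θ).
sin(2 × 22.3°) = 0.7022.
v₀ = √(30.7 × 9.8 / 0.7022) = √428.5 = 20.7 m/s.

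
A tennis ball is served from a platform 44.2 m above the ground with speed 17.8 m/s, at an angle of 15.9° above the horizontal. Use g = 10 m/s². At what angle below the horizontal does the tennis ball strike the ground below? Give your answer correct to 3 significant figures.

v_x = 17.8 cos 15.9° = 17.12 m/s.
At impact |v_y| = √(v_y0² + 2 g h) = √(4.876² + 2×10×44.2) = 30.13 m/s.
Angle below horizontal = arctan(|v_y| / v_x) = arctan(30.13 / 17.12) = 60.4°.

60.4°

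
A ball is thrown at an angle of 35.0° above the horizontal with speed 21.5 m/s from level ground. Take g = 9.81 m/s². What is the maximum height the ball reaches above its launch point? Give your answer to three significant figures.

Vertical component of launch velocity: v_y = 21.5 sin 35.0° = 12.33 m/s.
At the highest point the vertical velocity is zero, so v_y² = 2 g h_max.
h_max = (12.33)² / (2 × 9.81) = 152.0 / 19.62 = 7.75 m.

7.75 m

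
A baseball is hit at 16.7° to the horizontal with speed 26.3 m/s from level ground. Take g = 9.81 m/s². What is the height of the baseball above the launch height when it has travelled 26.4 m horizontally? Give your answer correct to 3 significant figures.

2.53 m

v_x = 26.3 cos 16.7° = 25.19 m/s, v_y0 = 26.3 sin 16.7° = 7.558 m/s.
Time to reach x = 26.4 m: t = x / v_x = 26.4 / 25.19 = 1.048 s.
y = v_y0 t − ½ g t² = 7.558×1.048 − 4.905×1.048² = 2.53 m.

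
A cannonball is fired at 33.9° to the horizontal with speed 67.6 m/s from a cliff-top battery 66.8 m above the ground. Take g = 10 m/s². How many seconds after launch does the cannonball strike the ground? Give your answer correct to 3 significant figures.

9.02 s

Vertical component: v_y = 67.6 sin 33.9° = 37.70 m/s.
Taking up as positive with launch at y = 66.8 m, landing at y = 0: 0 = 66.8 + 37.70 t − ½(10) t².
Solving 5.000 t² − 37.70 t − 66.8 = 0 gives t = [37.70 + √(37.70² + 4·5.000·66.8)] / 10.00 = 9.02 s.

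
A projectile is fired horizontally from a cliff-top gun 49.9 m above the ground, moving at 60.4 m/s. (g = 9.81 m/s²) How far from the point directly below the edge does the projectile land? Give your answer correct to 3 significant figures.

193 m

Initial vertical velocity is zero, so the fall time comes from h = ½ g t²: t = √(2 × 49.9 / 9.81) = 3.190 s.
Horizontal motion is uniform at 60.4 m/s, so x = 60.4 × 3.190 = 193 m.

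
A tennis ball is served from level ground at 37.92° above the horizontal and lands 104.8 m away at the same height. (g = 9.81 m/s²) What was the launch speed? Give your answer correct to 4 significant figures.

On level ground, R = v₀² sin(2θ) / g, so v₀ = √(R g / sin 2θ).
sin(2 × 37.92°) = 0.9696.
v₀ = √(104.8 × 9.81 / 0.9696) = √1060.3 = 32.56 m/s.

32.56 m/s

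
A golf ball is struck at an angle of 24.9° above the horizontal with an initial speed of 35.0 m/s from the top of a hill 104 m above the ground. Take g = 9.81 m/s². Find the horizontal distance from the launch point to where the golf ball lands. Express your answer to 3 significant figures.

201 m

Components: v_x = 35.0 cos 24.9° = 31.75 m/s, v_y = 35.0 sin 24.9° = 14.74 m/s.
Vertical: 0 = 104 + 14.74 t − ½(9.81) t² ⇒ 4.905 t² − 14.74 t − 104 = 0.
t = [14.74 + √(217.3 + 2040)] / 9.810 = 6.346 s.
Horizontal: R = v_x · t = 31.75 × 6.346 = 201 m.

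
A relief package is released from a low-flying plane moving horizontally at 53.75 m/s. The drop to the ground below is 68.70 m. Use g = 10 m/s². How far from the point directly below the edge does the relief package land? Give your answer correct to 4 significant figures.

199.2 m

Initial vertical velocity is zero, so the fall time comes from h = ½ g t²: t = √(2 × 68.70 / 10) = 3.7068 s.
Horizontal motion is uniform at 53.75 m/s, so x = 53.75 × 3.7068 = 199.2 m.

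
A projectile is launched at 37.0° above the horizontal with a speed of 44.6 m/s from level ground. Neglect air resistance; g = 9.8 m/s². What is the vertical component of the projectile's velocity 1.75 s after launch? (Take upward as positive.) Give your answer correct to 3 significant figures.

9.69 m/s

Initial vertical component: v_y0 = 44.6 sin 37.0° = 26.84 m/s.
v_y(t) = v_y0 − g t = 26.84 − 9.8 × 1.75 = 9.69 m/s.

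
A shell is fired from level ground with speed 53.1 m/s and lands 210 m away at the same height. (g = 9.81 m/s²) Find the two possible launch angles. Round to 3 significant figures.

23.5° and 66.5°

Level-ground range: R = v₀² sin(2θ)/g ⇒ sin 2θ = R g / v₀² = 210×9.81/53.1² = 0.7306.
2θ = arcsin(0.7306) = 46.94° or 180° − 46.94° = 133.06°.
So θ = 23.5° or θ = 66.5°.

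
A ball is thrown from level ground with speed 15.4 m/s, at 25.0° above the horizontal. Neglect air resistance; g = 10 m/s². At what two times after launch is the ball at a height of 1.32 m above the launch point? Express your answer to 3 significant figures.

0.251 s and 1.05 s

v_y0 = 15.4 sin 25.0° = 6.508 m/s.
Set y = v_y0 t − ½ g t² = 1.32: 5.000 t² − 6.508 t + 1.32 = 0.
t = [6.508 ± √(42.35 − 26.40)] / 10 = (6.508 ± 3.994) / 10, giving t = 0.251 s or t = 1.05 s.
So the ball is at 1.32 m at t = 0.251 s (rising) and t = 1.05 s (falling).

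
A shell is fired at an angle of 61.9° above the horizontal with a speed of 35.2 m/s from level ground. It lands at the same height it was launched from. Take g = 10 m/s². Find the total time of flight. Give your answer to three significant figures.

Vertical component: v_y = 35.2 sin 61.9° = 31.05 m/s.
For a projectile landing at launch height, time of flight is t = 2 v_y / g = 2 × 31.05 / 10 = 6.21 s.

6.21 s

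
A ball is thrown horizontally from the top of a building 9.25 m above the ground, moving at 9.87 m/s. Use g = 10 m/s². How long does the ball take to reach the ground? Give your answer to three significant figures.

The horizontal speed doesn't affect the fall. With v_y0 = 0, h = ½ g t².
t = √(2 × 9.25 / 10) = √1.850 = 1.36 s.

1.36 s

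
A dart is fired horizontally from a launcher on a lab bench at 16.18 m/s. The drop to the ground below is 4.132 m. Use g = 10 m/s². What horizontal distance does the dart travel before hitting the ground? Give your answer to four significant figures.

Initial vertical velocity is zero, so the fall time comes from h = ½ g t²: t = √(2 × 4.132 / 10) = 0.90907 s.
Horizontal motion is uniform at 16.18 m/s, so x = 16.18 × 0.90907 = 14.71 m.

14.71 m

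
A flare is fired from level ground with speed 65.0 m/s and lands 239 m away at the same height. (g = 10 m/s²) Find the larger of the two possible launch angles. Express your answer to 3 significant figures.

72.8°

Level-ground range: R = v₀² sin(2θ)/g ⇒ sin 2θ = R g / v₀² = 239×10/65.0² = 0.5657.
2θ = arcsin(0.5657) = 34.45° or 180° − 34.45° = 145.55°.
So θ = 17.2° or θ = 72.8°.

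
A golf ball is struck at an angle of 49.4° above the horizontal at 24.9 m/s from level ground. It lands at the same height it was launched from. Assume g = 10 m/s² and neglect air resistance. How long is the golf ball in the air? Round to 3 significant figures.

3.78 s

Vertical component: v_y = 24.9 sin 49.4° = 18.91 m/s.
For a projectile landing at launch height, time of flight is t = 2 v_y / g = 2 × 18.91 / 10 = 3.78 s.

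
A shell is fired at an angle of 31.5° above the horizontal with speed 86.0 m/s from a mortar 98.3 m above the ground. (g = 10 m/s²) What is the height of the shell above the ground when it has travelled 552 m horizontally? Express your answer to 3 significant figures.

v_x = 86.0 cos 31.5° = 73.33 m/s, v_y0 = 86.0 sin 31.5° = 44.93 m/s.
Time to reach x = 552 m: t = x / v_x = 552 / 73.33 = 7.528 s.
y = 98.3 + v_y0 t − ½ g t² = 98.3 + 44.93×7.528 − 5.000×7.528² = 153 m.

153 m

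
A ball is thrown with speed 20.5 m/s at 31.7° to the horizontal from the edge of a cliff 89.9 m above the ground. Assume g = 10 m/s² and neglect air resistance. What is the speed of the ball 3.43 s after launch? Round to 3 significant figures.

29.3 m/s

v_x = 20.5 cos 31.7° = 17.44 m/s (constant).
v_y(t) = 20.5 sin 31.7° − g t = 10.77 − 10 × 3.43 = -23.53 m/s.
Speed = √(v_x² + v_y²) = √(304.2 + 553.7) = 29.3 m/s.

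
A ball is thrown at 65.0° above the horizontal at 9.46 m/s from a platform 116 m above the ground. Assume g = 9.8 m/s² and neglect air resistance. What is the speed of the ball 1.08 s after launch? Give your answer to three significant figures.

v_x = 9.46 cos 65.0° = 3.998 m/s (constant).
v_y(t) = 9.46 sin 65.0° − g t = 8.574 − 9.8 × 1.08 = -2.010 m/s.
Speed = √(v_x² + v_y²) = √(15.98 + 4.040) = 4.47 m/s.

4.47 m/s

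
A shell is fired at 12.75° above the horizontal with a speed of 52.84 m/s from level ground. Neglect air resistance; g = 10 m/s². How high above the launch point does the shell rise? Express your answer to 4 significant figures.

Vertical component of launch velocity: v_y = 52.84 sin 12.75° = 11.662 m/s.
At the highest point the vertical velocity is zero, so v_y² = 2 g h_max.
h_max = (11.662)² / (2 × 10) = 136.00 / 20.00 = 6.800 m.

6.800 m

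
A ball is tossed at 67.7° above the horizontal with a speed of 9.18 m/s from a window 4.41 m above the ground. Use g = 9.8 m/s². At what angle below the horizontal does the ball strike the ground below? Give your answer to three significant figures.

v_x = 9.18 cos 67.7° = 3.483 m/s.
At impact |v_y| = √(v_y0² + 2 g h) = √(8.493² + 2×9.8×4.41) = 12.59 m/s.
Angle below horizontal = arctan(|v_y| / v_x) = arctan(12.59 / 3.483) = 74.5°.

74.5°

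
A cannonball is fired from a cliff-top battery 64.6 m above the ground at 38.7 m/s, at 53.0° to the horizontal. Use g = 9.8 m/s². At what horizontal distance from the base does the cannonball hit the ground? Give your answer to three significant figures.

185 m

Components: v_x = 38.7 cos 53.0° = 23.29 m/s, v_y = 38.7 sin 53.0° = 30.91 m/s.
Vertical: 0 = 64.6 + 30.91 t − ½(9.8) t² ⇒ 4.900 t² − 30.91 t − 64.6 = 0.
t = [30.91 + √(955.4 + 1266)] / 9.800 = 7.963 s.
Horizontal: R = v_x · t = 23.29 × 7.963 = 185 m.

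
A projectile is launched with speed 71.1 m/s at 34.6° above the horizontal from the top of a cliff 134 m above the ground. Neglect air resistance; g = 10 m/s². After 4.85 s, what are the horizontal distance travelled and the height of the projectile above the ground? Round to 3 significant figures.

v_x = 71.1 cos 34.6° = 58.52 m/s; v_y0 = 71.1 sin 34.6° = 40.37 m/s.
x = v_x t = 58.52 × 4.85 = 284 m.
y = 134 + v_y0 t − ½ g t² = 212 m.

x = 284 m, y = 212 m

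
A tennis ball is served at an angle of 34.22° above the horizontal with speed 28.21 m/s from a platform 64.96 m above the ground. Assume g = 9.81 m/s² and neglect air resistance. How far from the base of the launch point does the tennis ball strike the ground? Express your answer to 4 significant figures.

Components: v_x = 28.21 cos 34.22° = 23.326 m/s, v_y = 28.21 sin 34.22° = 15.865 m/s.
Vertical: 0 = 64.96 + 15.865 t − ½(9.81) t² ⇒ 4.905 t² − 15.865 t − 64.96 = 0.
t = [15.865 + √(251.70 + 1274.5)] / 9.810 = 5.5996 s.
Horizontal: R = v_x · t = 23.326 × 5.5996 = 130.6 m.

130.6 m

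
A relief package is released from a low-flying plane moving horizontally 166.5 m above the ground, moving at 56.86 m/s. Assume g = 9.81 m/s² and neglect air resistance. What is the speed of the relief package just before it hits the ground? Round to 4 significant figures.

Fall time: t = √(2 × 166.5 / 9.81) = 5.8262 s.
At impact: v_x = 56.86 m/s (unchanged), v_y = g t = 9.81 × 5.8262 = 57.155 m/s.
Speed = √(v_x² + v_y²) = √(3233.1 + 3266.7) = 80.62 m/s.

80.62 m/s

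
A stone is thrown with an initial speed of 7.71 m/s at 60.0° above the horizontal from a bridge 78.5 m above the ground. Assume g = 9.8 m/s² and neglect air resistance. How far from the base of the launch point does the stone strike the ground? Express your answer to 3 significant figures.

Components: v_x = 7.71 cos 60.0° = 3.855 m/s, v_y = 7.71 sin 60.0° = 6.677 m/s.
Vertical: 0 = 78.5 + 6.677 t − ½(9.8) t² ⇒ 4.900 t² − 6.677 t − 78.5 = 0.
t = [6.677 + √(44.58 + 1539)] / 9.800 = 4.742 s.
Horizontal: R = v_x · t = 3.855 × 4.742 = 18.3 m.

18.3 m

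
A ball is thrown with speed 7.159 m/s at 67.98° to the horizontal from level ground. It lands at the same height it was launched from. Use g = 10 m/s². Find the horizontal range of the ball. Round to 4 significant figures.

3.563 m

For level ground, R = v₀² sin(2θ) / g.
sin(2 × 67.98°) = sin 135.96° = 0.6952.
R = (7.159)² × 0.6952 / 10 = 3.563 m.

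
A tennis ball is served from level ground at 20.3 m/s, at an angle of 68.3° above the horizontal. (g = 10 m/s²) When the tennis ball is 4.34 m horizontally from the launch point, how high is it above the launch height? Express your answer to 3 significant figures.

9.23 m

v_x = 20.3 cos 68.3° = 7.506 m/s, v_y0 = 20.3 sin 68.3° = 18.86 m/s.
Time to reach x = 4.34 m: t = x / v_x = 4.34 / 7.506 = 0.5782 s.
y = v_y0 t − ½ g t² = 18.86×0.5782 − 5.000×0.5782² = 9.23 m.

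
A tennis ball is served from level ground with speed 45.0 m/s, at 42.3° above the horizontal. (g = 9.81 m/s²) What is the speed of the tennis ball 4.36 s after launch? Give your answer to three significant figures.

v_x = 45.0 cos 42.3° = 33.28 m/s (constant).
v_y(t) = 45.0 sin 42.3° − g t = 30.29 − 9.81 × 4.36 = -12.48 m/s.
Speed = √(v_x² + v_y²) = √(1108 + 155.8) = 35.5 m/s.

35.5 m/s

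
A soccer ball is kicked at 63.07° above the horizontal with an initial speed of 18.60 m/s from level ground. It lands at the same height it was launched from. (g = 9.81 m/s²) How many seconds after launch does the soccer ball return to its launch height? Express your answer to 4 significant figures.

Vertical component: v_y = 18.60 sin 63.07° = 16.583 m/s.
For a projectile landing at launch height, time of flight is t = 2 v_y / g = 2 × 16.583 / 9.81 = 3.381 s.

3.381 s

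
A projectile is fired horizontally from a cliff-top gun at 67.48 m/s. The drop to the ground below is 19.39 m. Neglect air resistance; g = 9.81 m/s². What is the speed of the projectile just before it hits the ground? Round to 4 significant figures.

Fall time: t = √(2 × 19.39 / 9.81) = 1.9882 s.
At impact: v_x = 67.48 m/s (unchanged), v_y = g t = 9.81 × 1.9882 = 19.504 m/s.
Speed = √(v_x² + v_y²) = √(4553.6 + 380.41) = 70.24 m/s.

70.24 m/s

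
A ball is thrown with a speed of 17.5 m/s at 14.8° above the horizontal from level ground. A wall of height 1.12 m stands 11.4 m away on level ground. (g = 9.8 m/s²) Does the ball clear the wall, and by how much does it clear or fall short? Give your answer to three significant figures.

No — it falls 0.333 m short of clearing the wall.

v_x = 17.5 cos 14.8° = 16.92 m/s; v_y0 = 17.5 sin 14.8° = 4.470 m/s.
Time to reach the wall: t = 11.4 / 16.92 = 0.6738 s.
Height at that point: y = 4.470×0.6738 − 4.900×0.6738² = 0.7873 m.
That is 1.12 − 0.7873 = 0.333 m below the top of the wall, so the ball does not clear it.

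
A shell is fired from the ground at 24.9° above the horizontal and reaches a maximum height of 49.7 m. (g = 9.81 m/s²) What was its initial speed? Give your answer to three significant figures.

At maximum height v_y = 0, so (v₀ sin θ)² = 2 g H.
v₀ sin 24.9° = √(2 × 9.81 × 49.7) = 31.23 m/s.
v₀ = 31.23 / sin 24.9° = 31.23 / 0.4210 = 74.2 m/s.

74.2 m/s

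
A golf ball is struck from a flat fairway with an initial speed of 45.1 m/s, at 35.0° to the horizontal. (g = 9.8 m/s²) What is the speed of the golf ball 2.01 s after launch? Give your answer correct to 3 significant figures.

v_x = 45.1 cos 35.0° = 36.94 m/s (constant).
v_y(t) = 45.1 sin 35.0° − g t = 25.87 − 9.8 × 2.01 = 6.172 m/s.
Speed = √(v_x² + v_y²) = √(1365 + 38.09) = 37.5 m/s.

37.5 m/s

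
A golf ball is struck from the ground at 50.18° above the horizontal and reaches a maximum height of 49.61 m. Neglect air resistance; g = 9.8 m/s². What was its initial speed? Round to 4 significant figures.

40.60 m/s

At maximum height v_y = 0, so (v₀ sin θ)² = 2 g H.
v₀ sin 50.18° = √(2 × 9.8 × 49.61) = 31.183 m/s.
v₀ = 31.183 / sin 50.18° = 31.183 / 0.7681 = 40.60 m/s.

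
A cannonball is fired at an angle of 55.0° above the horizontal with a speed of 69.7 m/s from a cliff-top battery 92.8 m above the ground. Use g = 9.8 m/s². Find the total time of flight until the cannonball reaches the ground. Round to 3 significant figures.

Vertical component: v_y = 69.7 sin 55.0° = 57.09 m/s.
Taking up as positive with launch at y = 92.8 m, landing at y = 0: 0 = 92.8 + 57.09 t − ½(9.8) t².
Solving 4.900 t² − 57.09 t − 92.8 = 0 gives t = [57.09 + √(57.09² + 4·4.900·92.8)] / 9.800 = 13.1 s.

13.1 s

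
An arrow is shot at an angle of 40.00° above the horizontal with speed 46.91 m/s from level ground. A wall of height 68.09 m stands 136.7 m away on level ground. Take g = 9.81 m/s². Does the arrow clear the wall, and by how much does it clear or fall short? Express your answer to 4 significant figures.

v_x = 46.91 cos 40.00° = 35.935 m/s; v_y0 = 46.91 sin 40.00° = 30.153 m/s.
Time to reach the wall: t = 136.7 / 35.935 = 3.8041 s.
Height at that point: y = 30.153×3.8041 − 4.905×3.8041² = 43.724 m.
That is 68.09 − 43.724 = 24.37 m below the top of the wall, so the arrow does not clear it.

No — it falls 24.37 m short of clearing the wall.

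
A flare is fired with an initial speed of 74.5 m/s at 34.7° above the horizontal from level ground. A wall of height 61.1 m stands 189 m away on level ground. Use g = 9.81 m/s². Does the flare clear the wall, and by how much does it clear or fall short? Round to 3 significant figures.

v_x = 74.5 cos 34.7° = 61.25 m/s; v_y0 = 74.5 sin 34.7° = 42.41 m/s.
Time to reach the wall: t = 189 / 61.25 = 3.086 s.
Height at that point: y = 42.41×3.086 − 4.905×3.086² = 84.17 m.
That is 84.17 − 61.1 = 23.1 m above the top of the wall, so the flare clears it.

Yes — it clears the wall by 23.1 m.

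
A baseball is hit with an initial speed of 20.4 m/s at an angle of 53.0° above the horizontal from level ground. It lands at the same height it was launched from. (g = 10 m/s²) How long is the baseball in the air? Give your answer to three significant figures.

3.26 s

Vertical component: v_y = 20.4 sin 53.0° = 16.29 m/s.
For a projectile landing at launch height, time of flight is t = 2 v_y / g = 2 × 16.29 / 10 = 3.26 s.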